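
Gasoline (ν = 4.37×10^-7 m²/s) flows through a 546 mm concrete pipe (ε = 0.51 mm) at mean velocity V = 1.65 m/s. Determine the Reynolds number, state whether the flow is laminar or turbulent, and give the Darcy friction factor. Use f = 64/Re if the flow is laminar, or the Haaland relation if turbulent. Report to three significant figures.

Re = VD/ν = 1.650·0.546/4.37×10^-7 = 2.06×10^6
Re > 4000 → turbulent; ε/D = 9.34×10^-4
Haaland: f = 0.01949

Re ≈ 2.06×10^6; turbulent; f ≈ 0.0195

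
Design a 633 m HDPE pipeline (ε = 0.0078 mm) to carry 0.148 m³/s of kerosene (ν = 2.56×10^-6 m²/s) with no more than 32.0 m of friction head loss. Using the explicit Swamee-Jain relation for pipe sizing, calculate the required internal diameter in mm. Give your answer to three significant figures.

D ≈ 223 mm

Swamee-Jain (Type III): D = 0.66·[ε^1.25·(LQ²/(gh_f))^4.75 + ν·Q^9.4·(L/(gh_f))^5.2]^0.04
LQ²/(gh_f) = 0.04417; L/(gh_f) = 2.016
Term 1 = ε^1.25·(…)^4.75 = 1.51×10^-13; Term 2 = ν·Q^9.4·(…)^5.2 = 1.56×10^-12
D = 0.66·(1.51×10^-13 + 1.56×10^-12)^0.04 = 0.2233 m = 223 mm
Check: V = 3.78 m/s, Re = 3.30×10^5, f = 0.01455, h_f = 30.0 m ≈ 32.0 m ✓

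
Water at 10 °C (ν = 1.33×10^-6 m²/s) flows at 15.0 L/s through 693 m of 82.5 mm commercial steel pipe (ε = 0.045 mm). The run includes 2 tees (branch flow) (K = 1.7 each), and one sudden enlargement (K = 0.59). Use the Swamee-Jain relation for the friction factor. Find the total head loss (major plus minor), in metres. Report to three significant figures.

H_L ≈ 67.0 m

V = 4Q/(πD²) = 2.806 m/s; V²/2g = 0.4013 m
Re = 1.74×10^5, ε/D = 5.45×10^-4 → f = 0.01941 (Swamee-Jain)
Major: h_f = f(L/D)·V²/2g = 0.01941·8400·0.4013 = 65.43 m
Minor: ΣK = 3.99; h_m = ΣK·V²/2g = 1.601 m
Total H_L = 65.43 + 1.601 = 67.03 m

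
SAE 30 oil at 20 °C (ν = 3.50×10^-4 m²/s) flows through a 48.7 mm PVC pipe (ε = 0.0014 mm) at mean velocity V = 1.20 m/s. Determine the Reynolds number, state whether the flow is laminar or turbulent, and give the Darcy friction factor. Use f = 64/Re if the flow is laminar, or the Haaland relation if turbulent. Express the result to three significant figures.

Re ≈ 167; laminar; f = 64/Re ≈ 0.383

Re = VD/ν = 1.200·0.0487/3.50×10^-4 = 167
Re < 2300 → laminar → f = 64/Re = 0.3833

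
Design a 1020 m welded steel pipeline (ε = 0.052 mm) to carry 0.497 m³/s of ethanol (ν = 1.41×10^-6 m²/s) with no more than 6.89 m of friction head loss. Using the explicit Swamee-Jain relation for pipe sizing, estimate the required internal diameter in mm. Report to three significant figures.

Swamee-Jain (Type III): D = 0.66·[ε^1.25·(LQ²/(gh_f))^4.75 + ν·Q^9.4·(L/(gh_f))^5.2]^0.04
LQ²/(gh_f) = 3.728; L/(gh_f) = 15.09
Term 1 = ε^1.25·(…)^4.75 = 0.00229; Term 2 = ν·Q^9.4·(…)^5.2 = 0.00266
D = 0.66·(0.00229 + 0.00266)^0.04 = 0.5337 m = 534 mm
Check: V = 2.22 m/s, Re = 8.41×10^5, f = 0.01368, h_f = 6.58 m ≈ 6.89 m ✓

D ≈ 534 mm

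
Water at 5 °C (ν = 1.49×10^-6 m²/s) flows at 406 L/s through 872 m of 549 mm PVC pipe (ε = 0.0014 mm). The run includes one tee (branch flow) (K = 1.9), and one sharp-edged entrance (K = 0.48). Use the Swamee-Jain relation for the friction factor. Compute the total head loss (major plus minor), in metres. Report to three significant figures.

H_L ≈ 3.36 m

V = 4Q/(πD²) = 1.715 m/s; V²/2g = 0.1499 m
Re = 6.32×10^5, ε/D = 2.55×10^-6 → f = 0.01261 (Swamee-Jain)
Major: h_f = f(L/D)·V²/2g = 0.01261·1588·0.1499 = 3.002 m
Minor: ΣK = 2.38; h_m = ΣK·V²/2g = 0.3568 m
Total H_L = 3.002 + 0.3568 = 3.359 m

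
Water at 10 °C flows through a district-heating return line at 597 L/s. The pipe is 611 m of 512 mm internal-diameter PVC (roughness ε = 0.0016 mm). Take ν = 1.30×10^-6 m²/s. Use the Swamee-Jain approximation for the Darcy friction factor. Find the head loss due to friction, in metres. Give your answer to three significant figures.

V = 4Q/(πD²) = 4·0.597/(π·0.512²) = 2.900 m/s
Re = VD/ν = 2.900·0.512/1.30×10^-6 = 1.14×10^6 → turbulent
ε/D = 0.0016/512 = 3.13×10^-6
Swamee-Jain: f = 0.01144
h_f = f(L/D)V²/(2g) = 0.01144·(611/0.512)·2.900²/(2·9.81) = 5.849 m

h_f ≈ 5.85 m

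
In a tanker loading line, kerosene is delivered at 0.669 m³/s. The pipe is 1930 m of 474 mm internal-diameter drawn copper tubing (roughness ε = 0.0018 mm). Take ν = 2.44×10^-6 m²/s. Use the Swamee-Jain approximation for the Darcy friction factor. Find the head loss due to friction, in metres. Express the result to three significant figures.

V = 4Q/(πD²) = 4·0.669/(π·0.474²) = 3.791 m/s
Re = VD/ν = 3.791·0.474/2.44×10^-6 = 7.36×10^5 → turbulent
ε/D = 0.0018/474 = 3.80×10^-6
Swamee-Jain: f = 0.01231
h_f = f(L/D)V²/(2g) = 0.01231·(1930/0.474)·3.791²/(2·9.81) = 36.71 m

h_f ≈ 36.7 m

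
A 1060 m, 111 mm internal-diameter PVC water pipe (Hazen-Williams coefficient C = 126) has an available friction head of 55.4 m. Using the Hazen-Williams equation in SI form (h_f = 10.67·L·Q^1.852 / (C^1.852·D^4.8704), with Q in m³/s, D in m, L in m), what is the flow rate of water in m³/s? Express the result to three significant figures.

Q ≈ 0.0220 m³/s

Rearranging: Q = [h_f·C^1.852·D^4.8704 / (10.67·L)]^(1/1.852)
Q = [55.4·126^1.852·0.111^4.8704 / (10.67·1060)]^0.540 = 0.02200 m³/s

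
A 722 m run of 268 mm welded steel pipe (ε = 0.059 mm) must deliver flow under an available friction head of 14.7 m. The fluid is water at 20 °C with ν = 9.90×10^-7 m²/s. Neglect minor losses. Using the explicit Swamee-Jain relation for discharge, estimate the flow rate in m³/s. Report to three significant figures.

Swamee-Jain (Type II): Q = -0.965·√(gD⁵h_f/L)·ln[ε/(3.7D) + √(3.17ν²L/(gD³h_f))]
√(gD⁵h_f/L) = √(9.81·0.268⁵·14.7/722) = 0.01662
ε/(3.7D) = 5.95×10^-5; √(3.17ν²L/(gD³h_f)) = 2.84×10^-5
Q = -0.965·0.01662·ln(8.793×10^-5) = 0.1498 m³/s
Check: V = 2.65 m/s, Re = 7.19×10^5, f = 0.01528, h_f = 14.8 m ≈ 14.7 m ✓

Q ≈ 0.150 m³/s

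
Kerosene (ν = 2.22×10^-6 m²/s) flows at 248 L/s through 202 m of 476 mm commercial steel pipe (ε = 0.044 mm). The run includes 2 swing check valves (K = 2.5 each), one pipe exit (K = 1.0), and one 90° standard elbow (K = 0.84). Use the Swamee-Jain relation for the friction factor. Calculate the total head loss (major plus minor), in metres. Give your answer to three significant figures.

H_L ≈ 1.32 m

V = 4Q/(πD²) = 1.394 m/s; V²/2g = 0.09899 m
Re = 2.99×10^5, ε/D = 9.24×10^-5 → f = 0.01537 (Swamee-Jain)
Major: h_f = f(L/D)·V²/2g = 0.01537·424.4·0.09899 = 0.6458 m
Minor: ΣK = 6.84; h_m = ΣK·V²/2g = 0.6771 m
Total H_L = 0.6458 + 0.6771 = 1.323 m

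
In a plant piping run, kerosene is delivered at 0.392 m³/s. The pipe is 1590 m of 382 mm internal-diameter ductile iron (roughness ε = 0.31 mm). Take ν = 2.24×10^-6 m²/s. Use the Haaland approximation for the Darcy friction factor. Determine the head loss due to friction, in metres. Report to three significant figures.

V = 4Q/(πD²) = 4·0.392/(π·0.382²) = 3.420 m/s
Re = VD/ν = 3.420·0.382/2.24×10^-6 = 5.83×10^5 → turbulent
ε/D = 0.31/382 = 8.12×10^-4
Haaland: f = 0.01923
h_f = f(L/D)V²/(2g) = 0.01923·(1590/0.382)·3.420²/(2·9.81) = 47.73 m

h_f ≈ 47.7 m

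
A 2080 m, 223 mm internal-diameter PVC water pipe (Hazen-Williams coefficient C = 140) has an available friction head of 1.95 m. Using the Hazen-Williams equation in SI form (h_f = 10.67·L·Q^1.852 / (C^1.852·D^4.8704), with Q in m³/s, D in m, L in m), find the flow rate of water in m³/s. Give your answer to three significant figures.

Rearranging: Q = [h_f·C^1.852·D^4.8704 / (10.67·L)]^(1/1.852)
Q = [1.95·140^1.852·0.223^4.8704 / (10.67·2080)]^0.540 = 0.01746 m³/s

Q ≈ 0.0175 m³/s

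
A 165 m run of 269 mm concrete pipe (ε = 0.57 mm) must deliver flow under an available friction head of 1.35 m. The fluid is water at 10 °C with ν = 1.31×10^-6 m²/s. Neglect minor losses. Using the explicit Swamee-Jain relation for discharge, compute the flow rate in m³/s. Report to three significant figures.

Swamee-Jain (Type II): Q = -0.965·√(gD⁵h_f/L)·ln[ε/(3.7D) + √(3.17ν²L/(gD³h_f))]
√(gD⁵h_f/L) = √(9.81·0.269⁵·1.35/165) = 0.01063
ε/(3.7D) = 5.73×10^-4; √(3.17ν²L/(gD³h_f)) = 5.90×10^-5
Q = -0.965·0.01063·ln(6.317×10^-4) = 0.07559 m³/s
Check: V = 1.33 m/s, Re = 2.73×10^5, f = 0.02457, h_f = 1.36 m ≈ 1.35 m ✓

Q ≈ 0.0756 m³/s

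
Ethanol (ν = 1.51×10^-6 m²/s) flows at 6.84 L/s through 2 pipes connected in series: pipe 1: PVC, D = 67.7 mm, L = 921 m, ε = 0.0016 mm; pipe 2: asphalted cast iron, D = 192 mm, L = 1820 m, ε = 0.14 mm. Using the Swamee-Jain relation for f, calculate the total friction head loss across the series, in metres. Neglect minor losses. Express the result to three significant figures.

Pipe 1: V = 1.900 m/s, Re = 8.52×10^4, ε/D = 2.36×10^-5, f = 0.01861, h_1 = f(L/D)V²/2g = 46.58 m
Pipe 2: V = 0.2362 m/s, Re = 3.00×10^4, ε/D = 7.29×10^-4, f = 0.02544, h_2 = f(L/D)V²/2g = 0.6859 m
Series → Q common, losses add: H = Σh = 47.27 m

H ≈ 47.3 m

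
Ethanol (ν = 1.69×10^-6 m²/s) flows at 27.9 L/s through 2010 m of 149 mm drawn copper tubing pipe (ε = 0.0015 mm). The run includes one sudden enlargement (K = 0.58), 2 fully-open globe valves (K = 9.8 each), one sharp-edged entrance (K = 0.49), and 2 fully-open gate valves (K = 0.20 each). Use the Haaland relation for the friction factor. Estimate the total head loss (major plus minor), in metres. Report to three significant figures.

H_L ≈ 32.1 m

V = 4Q/(πD²) = 1.600 m/s; V²/2g = 0.1305 m
Re = 1.41×10^5, ε/D = 1.01×10^-5 → f = 0.01666 (Haaland)
Major: h_f = f(L/D)·V²/2g = 0.01666·13490·0.1305 = 29.32 m
Minor: ΣK = 21.1; h_m = ΣK·V²/2g = 2.749 m
Total H_L = 29.32 + 2.749 = 32.07 m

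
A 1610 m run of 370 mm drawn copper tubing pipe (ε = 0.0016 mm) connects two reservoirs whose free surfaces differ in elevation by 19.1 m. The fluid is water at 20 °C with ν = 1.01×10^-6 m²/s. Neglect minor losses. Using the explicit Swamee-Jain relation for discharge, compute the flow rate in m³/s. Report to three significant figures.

Swamee-Jain (Type II): Q = -0.965·√(gD⁵h_f/L)·ln[ε/(3.7D) + √(3.17ν²L/(gD³h_f))]
√(gD⁵h_f/L) = √(9.81·0.370⁵·19.1/1610) = 0.02841
ε/(3.7D) = 1.17×10^-6; √(3.17ν²L/(gD³h_f)) = 2.34×10^-5
Q = -0.965·0.02841·ln(2.459×10^-5) = 0.2909 m³/s
Check: V = 2.71 m/s, Re = 9.91×10^5, f = 0.01173, h_f = 19.1 m ≈ 19.1 m ✓

Q ≈ 0.291 m³/s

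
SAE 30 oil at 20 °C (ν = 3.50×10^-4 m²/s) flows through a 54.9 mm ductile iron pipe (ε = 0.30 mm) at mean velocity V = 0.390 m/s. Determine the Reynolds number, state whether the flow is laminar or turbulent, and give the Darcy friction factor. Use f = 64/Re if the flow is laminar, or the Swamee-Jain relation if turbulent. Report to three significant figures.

Re = VD/ν = 0.3900·0.0549/3.50×10^-4 = 61.2
Re < 2300 → laminar → f = 64/Re = 1.046

Re ≈ 61.2; laminar; f = 64/Re ≈ 1.05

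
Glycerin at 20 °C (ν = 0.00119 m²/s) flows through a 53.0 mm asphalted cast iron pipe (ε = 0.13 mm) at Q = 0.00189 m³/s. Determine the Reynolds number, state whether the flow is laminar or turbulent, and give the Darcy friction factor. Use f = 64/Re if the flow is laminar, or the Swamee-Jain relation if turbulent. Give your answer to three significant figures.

V = 4Q/(πD²) = 0.8567 m/s
Re = VD/ν = 0.8567·0.0530/0.00119 = 38.2
Re < 2300 → laminar → f = 64/Re = 1.677

Re ≈ 38.2; laminar; f = 64/Re ≈ 1.68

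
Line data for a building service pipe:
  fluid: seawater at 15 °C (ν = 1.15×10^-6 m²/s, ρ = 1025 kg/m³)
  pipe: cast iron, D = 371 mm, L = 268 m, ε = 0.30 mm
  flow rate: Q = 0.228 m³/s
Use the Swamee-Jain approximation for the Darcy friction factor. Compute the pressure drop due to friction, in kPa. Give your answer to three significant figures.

Δp ≈ 31.8 kPa

V = 4Q/(πD²) = 4·0.228/(π·0.371²) = 2.109 m/s
Re = VD/ν = 2.109·0.371/1.15×10^-6 = 6.80×10^5 → turbulent
ε/D = 0.30/371 = 8.09×10^-4
Swamee-Jain: f = 0.01928
h_f = f(L/D)V²/(2g) = 0.01928·(268/0.371)·2.109²/(2·9.81) = 3.158 m
Δp = ρg·h_f = 1025·9.81·3.158 = 31.76 kPa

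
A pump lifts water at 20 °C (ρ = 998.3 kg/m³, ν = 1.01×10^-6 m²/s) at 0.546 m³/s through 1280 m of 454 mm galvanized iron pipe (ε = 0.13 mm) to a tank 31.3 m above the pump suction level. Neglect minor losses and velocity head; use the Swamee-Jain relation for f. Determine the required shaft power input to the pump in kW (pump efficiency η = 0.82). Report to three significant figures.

V = 4Q/(πD²) = 3.373 m/s; Re = 1.52×10^6; ε/D = 2.86×10^-4; f = 0.01539
h_f = f(L/D)V²/2g = 25.15 m
Total head H = z + h_f = 31.3 + 25.15 = 56.45 m
P_hyd = ρgQH = 998.3·9.81·0.546·56.45 = 301.8 kW
P_shaft = P_hyd/η = 301.8/0.82 = 368.1 kW

P_shaft ≈ 368 kW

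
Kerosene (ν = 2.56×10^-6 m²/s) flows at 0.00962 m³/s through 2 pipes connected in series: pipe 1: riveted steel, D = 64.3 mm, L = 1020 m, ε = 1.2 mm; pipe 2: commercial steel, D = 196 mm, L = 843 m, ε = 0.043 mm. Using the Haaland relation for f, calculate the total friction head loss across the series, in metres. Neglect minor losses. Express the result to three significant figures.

H ≈ 341 m

Pipe 1: V = 2.963 m/s, Re = 7.44×10^4, ε/D = 0.0187, f = 0.04800, h_1 = f(L/D)V²/2g = 340.6 m
Pipe 2: V = 0.3188 m/s, Re = 2.44×10^4, ε/D = 2.19×10^-4, f = 0.02493, h_2 = f(L/D)V²/2g = 0.5556 m
Series → Q common, losses add: H = Σh = 341.1 m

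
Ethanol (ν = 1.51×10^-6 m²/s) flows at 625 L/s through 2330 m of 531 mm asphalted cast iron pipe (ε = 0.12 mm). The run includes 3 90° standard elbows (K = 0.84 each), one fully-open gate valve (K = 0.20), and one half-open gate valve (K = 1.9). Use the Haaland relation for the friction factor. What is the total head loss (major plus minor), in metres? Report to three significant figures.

V = 4Q/(πD²) = 2.822 m/s; V²/2g = 0.4060 m
Re = 9.92×10^5, ε/D = 2.26×10^-4 → f = 0.01489 (Haaland)
Major: h_f = f(L/D)·V²/2g = 0.01489·4388·0.4060 = 26.52 m
Minor: ΣK = 4.62; h_m = ΣK·V²/2g = 1.876 m
Total H_L = 26.52 + 1.876 = 28.39 m

H_L ≈ 28.4 m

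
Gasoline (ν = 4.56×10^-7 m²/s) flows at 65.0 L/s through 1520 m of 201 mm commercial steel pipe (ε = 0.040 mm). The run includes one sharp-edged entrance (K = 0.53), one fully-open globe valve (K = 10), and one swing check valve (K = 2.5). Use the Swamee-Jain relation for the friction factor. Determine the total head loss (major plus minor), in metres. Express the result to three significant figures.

H_L ≈ 26.8 m

V = 4Q/(πD²) = 2.048 m/s; V²/2g = 0.2139 m
Re = 9.03×10^5, ε/D = 1.99×10^-4 → f = 0.01485 (Swamee-Jain)
Major: h_f = f(L/D)·V²/2g = 0.01485·7562·0.2139 = 24.02 m
Minor: ΣK = 13.0; h_m = ΣK·V²/2g = 2.787 m
Total H_L = 24.02 + 2.787 = 26.80 m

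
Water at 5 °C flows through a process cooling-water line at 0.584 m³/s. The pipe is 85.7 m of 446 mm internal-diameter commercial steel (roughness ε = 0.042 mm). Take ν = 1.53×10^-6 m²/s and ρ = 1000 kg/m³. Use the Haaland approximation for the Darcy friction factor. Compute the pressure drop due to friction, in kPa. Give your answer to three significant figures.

Δp ≈ 17.7 kPa

V = 4Q/(πD²) = 4·0.584/(π·0.446²) = 3.738 m/s
Re = VD/ν = 3.738·0.446/1.53×10^-6 = 1.09×10^6 → turbulent
ε/D = 0.042/446 = 9.42×10^-5
Haaland: f = 0.01315
h_f = f(L/D)V²/(2g) = 0.01315·(85.7/0.446)·3.738²/(2·9.81) = 1.799 m
Δp = ρg·h_f = 1000·9.81·1.799 = 17.65 kPa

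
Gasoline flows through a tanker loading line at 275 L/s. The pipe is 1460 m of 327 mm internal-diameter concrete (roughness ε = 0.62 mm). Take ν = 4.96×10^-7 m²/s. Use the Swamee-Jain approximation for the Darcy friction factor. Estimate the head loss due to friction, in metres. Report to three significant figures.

h_f ≈ 56.7 m

V = 4Q/(πD²) = 4·0.275/(π·0.327²) = 3.275 m/s
Re = VD/ν = 3.275·0.327/4.96×10^-7 = 2.16×10^6 → turbulent
ε/D = 0.62/327 = 0.00190
Swamee-Jain: f = 0.02323
h_f = f(L/D)V²/(2g) = 0.02323·(1460/0.327)·3.275²/(2·9.81) = 56.67 m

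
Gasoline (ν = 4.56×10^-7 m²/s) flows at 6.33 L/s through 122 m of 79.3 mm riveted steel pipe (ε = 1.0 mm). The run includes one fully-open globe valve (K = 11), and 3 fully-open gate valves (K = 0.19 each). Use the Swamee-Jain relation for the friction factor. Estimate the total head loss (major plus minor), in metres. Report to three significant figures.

H_L ≈ 6.31 m

V = 4Q/(πD²) = 1.282 m/s; V²/2g = 0.08372 m
Re = 2.23×10^5, ε/D = 0.0126 → f = 0.04143 (Swamee-Jain)
Major: h_f = f(L/D)·V²/2g = 0.04143·1538·0.08372 = 5.337 m
Minor: ΣK = 11.6; h_m = ΣK·V²/2g = 0.9687 m
Total H_L = 5.337 + 0.9687 = 6.305 m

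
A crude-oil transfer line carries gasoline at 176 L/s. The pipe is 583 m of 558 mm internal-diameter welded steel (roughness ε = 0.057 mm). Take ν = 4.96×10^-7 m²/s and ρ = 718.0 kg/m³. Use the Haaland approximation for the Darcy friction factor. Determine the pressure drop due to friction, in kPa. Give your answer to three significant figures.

Δp ≈ 2.64 kPa

V = 4Q/(πD²) = 4·0.176/(π·0.558²) = 0.7197 m/s
Re = VD/ν = 0.7197·0.558/4.96×10^-7 = 8.10×10^5 → turbulent
ε/D = 0.057/558 = 1.02×10^-4
Haaland: f = 0.01360
h_f = f(L/D)V²/(2g) = 0.01360·(583/0.558)·0.7197²/(2·9.81) = 0.3751 m
Δp = ρg·h_f = 718.0·9.81·0.3751 = 2.642 kPa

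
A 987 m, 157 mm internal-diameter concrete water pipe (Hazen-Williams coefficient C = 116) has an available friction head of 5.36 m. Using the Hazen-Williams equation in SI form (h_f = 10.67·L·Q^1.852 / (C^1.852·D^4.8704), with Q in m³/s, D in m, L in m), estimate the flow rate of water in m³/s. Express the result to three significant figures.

Rearranging: Q = [h_f·C^1.852·D^4.8704 / (10.67·L)]^(1/1.852)
Q = [5.36·116^1.852·0.157^4.8704 / (10.67·987)]^0.540 = 0.01485 m³/s

Q ≈ 0.0148 m³/s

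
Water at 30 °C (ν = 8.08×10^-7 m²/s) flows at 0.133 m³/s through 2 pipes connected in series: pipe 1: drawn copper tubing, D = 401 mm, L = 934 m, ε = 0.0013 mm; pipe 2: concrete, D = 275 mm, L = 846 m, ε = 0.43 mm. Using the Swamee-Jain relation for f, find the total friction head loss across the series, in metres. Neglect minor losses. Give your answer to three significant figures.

H ≈ 19.3 m

Pipe 1: V = 1.053 m/s, Re = 5.23×10^5, ε/D = 3.24×10^-6, f = 0.01304, h_1 = f(L/D)V²/2g = 1.717 m
Pipe 2: V = 2.239 m/s, Re = 7.62×10^5, ε/D = 0.00156, f = 0.02234, h_2 = f(L/D)V²/2g = 17.57 m
Series → Q common, losses add: H = Σh = 19.28 m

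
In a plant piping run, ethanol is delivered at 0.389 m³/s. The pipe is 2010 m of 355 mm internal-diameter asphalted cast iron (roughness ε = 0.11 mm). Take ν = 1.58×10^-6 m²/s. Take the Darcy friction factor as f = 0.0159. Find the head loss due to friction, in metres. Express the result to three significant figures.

V = 4Q/(πD²) = 4·0.389/(π·0.355²) = 3.930 m/s
h_f = f(L/D)V²/(2g) = 0.01590·(2010/0.355)·3.930²/(2·9.81) = 70.87 m

h_f ≈ 70.9 m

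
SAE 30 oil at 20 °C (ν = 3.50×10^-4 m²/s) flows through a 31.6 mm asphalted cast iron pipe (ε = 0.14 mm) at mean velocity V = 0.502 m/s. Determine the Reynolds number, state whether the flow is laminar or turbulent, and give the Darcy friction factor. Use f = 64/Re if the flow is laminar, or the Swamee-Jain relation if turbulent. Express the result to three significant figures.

Re = VD/ν = 0.5020·0.0316/3.50×10^-4 = 45.3
Re < 2300 → laminar → f = 64/Re = 1.412

Re ≈ 45.3; laminar; f = 64/Re ≈ 1.41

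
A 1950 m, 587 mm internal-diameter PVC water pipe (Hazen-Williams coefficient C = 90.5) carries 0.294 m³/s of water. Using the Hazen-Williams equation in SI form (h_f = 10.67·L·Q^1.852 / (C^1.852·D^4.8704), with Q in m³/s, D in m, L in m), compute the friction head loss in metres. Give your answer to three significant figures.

h_f = 10.67·1950·0.294^1.852 / (90.5^1.852·0.587^4.8704) = 6.866 m

h_f ≈ 6.87 m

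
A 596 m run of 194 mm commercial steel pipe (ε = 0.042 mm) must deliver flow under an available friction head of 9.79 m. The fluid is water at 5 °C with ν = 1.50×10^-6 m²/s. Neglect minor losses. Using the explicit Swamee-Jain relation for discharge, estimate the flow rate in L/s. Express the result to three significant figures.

Q ≈ 57.2 L/s

Swamee-Jain (Type II): Q = -0.965·√(gD⁵h_f/L)·ln[ε/(3.7D) + √(3.17ν²L/(gD³h_f))]
√(gD⁵h_f/L) = √(9.81·0.194⁵·9.79/596) = 0.006654
ε/(3.7D) = 5.85×10^-5; √(3.17ν²L/(gD³h_f)) = 7.79×10^-5
Q = -0.965·0.006654·ln(1.364×10^-4) = 0.05715 m³/s
Check: V = 1.93 m/s, Re = 2.50×10^5, f = 0.01678, h_f = 9.82 m ≈ 9.79 m ✓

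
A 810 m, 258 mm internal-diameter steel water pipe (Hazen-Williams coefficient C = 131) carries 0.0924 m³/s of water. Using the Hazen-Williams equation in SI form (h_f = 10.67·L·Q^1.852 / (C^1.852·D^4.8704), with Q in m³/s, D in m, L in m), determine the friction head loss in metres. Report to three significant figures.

h_f = 10.67·810·0.0924^1.852 / (131^1.852·0.258^4.8704) = 9.237 m

h_f ≈ 9.24 m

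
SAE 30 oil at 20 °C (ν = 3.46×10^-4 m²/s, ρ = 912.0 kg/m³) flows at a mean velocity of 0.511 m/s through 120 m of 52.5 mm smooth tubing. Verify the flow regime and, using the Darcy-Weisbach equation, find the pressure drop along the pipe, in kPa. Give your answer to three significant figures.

Δp ≈ 225 kPa

Re = VD/ν = 0.511·0.05250/3.46×10^-4 = 77.5 → laminar (Re < 2300)
f = 64/Re = 0.8254
h_f = f(L/D)V²/(2g) = 0.8254·(120/0.05250)·0.511²/(2·9.81) = 25.11 m
Δp = ρg·h_f = 912.0·9.81·25.11 = 224.6 kPa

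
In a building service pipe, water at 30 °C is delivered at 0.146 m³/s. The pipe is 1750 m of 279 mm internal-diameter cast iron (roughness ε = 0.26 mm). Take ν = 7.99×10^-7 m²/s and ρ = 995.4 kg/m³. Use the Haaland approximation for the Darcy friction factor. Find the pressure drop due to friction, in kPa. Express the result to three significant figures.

Δp ≈ 350 kPa

V = 4Q/(πD²) = 4·0.146/(π·0.279²) = 2.388 m/s
Re = VD/ν = 2.388·0.279/7.99×10^-7 = 8.34×10^5 → turbulent
ε/D = 0.26/279 = 9.32×10^-4
Haaland: f = 0.01968
h_f = f(L/D)V²/(2g) = 0.01968·(1750/0.279)·2.388²/(2·9.81) = 35.87 m
Δp = ρg·h_f = 995.4·9.81·35.87 = 350.3 kPa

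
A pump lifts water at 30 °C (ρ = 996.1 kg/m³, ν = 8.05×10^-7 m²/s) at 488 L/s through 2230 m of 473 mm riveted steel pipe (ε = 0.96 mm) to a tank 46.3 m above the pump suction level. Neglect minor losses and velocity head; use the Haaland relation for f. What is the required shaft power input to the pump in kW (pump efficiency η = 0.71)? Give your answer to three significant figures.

P_shaft ≈ 605 kW

V = 4Q/(πD²) = 2.777 m/s; Re = 1.63×10^6; ε/D = 0.00203; f = 0.02366
h_f = f(L/D)V²/2g = 43.85 m
Total head H = z + h_f = 46.3 + 43.85 = 90.15 m
P_hyd = ρgQH = 996.1·9.81·0.488·90.15 = 429.9 kW
P_shaft = P_hyd/η = 429.9/0.71 = 605.5 kW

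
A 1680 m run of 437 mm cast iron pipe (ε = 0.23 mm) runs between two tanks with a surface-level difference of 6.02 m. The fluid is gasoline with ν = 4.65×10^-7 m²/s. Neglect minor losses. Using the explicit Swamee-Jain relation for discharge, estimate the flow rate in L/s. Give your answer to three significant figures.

Swamee-Jain (Type II): Q = -0.965·√(gD⁵h_f/L)·ln[ε/(3.7D) + √(3.17ν²L/(gD³h_f))]
√(gD⁵h_f/L) = √(9.81·0.437⁵·6.02/1680) = 0.02367
ε/(3.7D) = 1.42×10^-4; √(3.17ν²L/(gD³h_f)) = 1.53×10^-5
Q = -0.965·0.02367·ln(1.575×10^-4) = 0.2000 m³/s
Check: V = 1.33 m/s, Re = 1.25×10^6, f = 0.01737, h_f = 6.05 m ≈ 6.02 m ✓

Q ≈ 200 L/s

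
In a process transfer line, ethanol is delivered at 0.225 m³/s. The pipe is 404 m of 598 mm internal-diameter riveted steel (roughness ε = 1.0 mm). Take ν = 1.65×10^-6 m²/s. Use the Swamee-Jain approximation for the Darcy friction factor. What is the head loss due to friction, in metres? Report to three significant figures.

h_f ≈ 0.513 m

V = 4Q/(πD²) = 4·0.225/(π·0.598²) = 0.8011 m/s
Re = VD/ν = 0.8011·0.598/1.65×10^-6 = 2.90×10^5 → turbulent
ε/D = 1.0/598 = 0.00167
Swamee-Jain: f = 0.02320
h_f = f(L/D)V²/(2g) = 0.02320·(404/0.598)·0.8011²/(2·9.81) = 0.5127 m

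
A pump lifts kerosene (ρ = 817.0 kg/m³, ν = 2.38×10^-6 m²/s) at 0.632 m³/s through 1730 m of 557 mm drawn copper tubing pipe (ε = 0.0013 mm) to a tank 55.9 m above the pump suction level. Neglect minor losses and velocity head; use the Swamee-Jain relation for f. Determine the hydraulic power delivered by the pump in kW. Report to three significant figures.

P_hyd ≈ 352 kW

V = 4Q/(πD²) = 2.594 m/s; Re = 6.07×10^5; ε/D = 2.33×10^-6; f = 0.01269
h_f = f(L/D)V²/2g = 13.52 m
Total head H = z + h_f = 55.9 + 13.52 = 69.42 m
P_hyd = ρgQH = 817.0·9.81·0.632·69.42 = 351.6 kW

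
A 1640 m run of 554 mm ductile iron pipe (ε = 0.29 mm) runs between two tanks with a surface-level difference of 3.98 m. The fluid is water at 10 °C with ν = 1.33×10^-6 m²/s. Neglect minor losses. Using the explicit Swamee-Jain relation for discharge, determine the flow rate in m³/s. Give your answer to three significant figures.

Swamee-Jain (Type II): Q = -0.965·√(gD⁵h_f/L)·ln[ε/(3.7D) + √(3.17ν²L/(gD³h_f))]
√(gD⁵h_f/L) = √(9.81·0.554⁵·3.98/1640) = 0.03525
ε/(3.7D) = 1.41×10^-4; √(3.17ν²L/(gD³h_f)) = 3.72×10^-5
Q = -0.965·0.03525·ln(1.787×10^-4) = 0.2935 m³/s
Check: V = 1.22 m/s, Re = 5.07×10^5, f = 0.01791, h_f = 4.01 m ≈ 3.98 m ✓

Q ≈ 0.294 m³/s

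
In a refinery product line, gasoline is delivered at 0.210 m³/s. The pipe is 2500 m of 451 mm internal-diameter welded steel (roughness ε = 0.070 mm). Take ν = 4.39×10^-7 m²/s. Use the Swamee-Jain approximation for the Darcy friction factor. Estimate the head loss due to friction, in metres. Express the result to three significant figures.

V = 4Q/(πD²) = 4·0.210/(π·0.451²) = 1.315 m/s
Re = VD/ν = 1.315·0.451/4.39×10^-7 = 1.35×10^6 → turbulent
ε/D = 0.070/451 = 1.55×10^-4
Swamee-Jain: f = 0.01400
h_f = f(L/D)V²/(2g) = 0.01400·(2500/0.451)·1.315²/(2·9.81) = 6.833 m

h_f ≈ 6.83 m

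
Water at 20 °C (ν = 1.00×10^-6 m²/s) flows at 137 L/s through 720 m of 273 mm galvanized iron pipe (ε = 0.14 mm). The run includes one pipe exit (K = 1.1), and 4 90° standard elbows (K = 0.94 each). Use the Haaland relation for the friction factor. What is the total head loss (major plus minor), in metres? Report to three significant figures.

V = 4Q/(πD²) = 2.340 m/s; V²/2g = 0.2792 m
Re = 6.39×10^5, ε/D = 5.13×10^-4 → f = 0.01749 (Haaland)
Major: h_f = f(L/D)·V²/2g = 0.01749·2637·0.2792 = 12.88 m
Minor: ΣK = 4.86; h_m = ΣK·V²/2g = 1.357 m
Total H_L = 12.88 + 1.357 = 14.23 m

H_L ≈ 14.2 m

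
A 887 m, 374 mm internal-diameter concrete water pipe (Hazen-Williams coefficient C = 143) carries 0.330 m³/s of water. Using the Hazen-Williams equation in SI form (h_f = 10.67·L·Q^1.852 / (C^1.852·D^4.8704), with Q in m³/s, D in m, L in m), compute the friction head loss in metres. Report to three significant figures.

h_f ≈ 14.9 m

h_f = 10.67·887·0.330^1.852 / (143^1.852·0.374^4.8704) = 14.89 m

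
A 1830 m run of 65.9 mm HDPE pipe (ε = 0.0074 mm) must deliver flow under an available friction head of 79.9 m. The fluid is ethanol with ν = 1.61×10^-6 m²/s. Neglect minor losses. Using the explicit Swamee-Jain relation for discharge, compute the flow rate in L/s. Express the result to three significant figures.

Swamee-Jain (Type II): Q = -0.965·√(gD⁵h_f/L)·ln[ε/(3.7D) + √(3.17ν²L/(gD³h_f))]
√(gD⁵h_f/L) = √(9.81·0.0659⁵·79.9/1830) = 7.296×10^-4
ε/(3.7D) = 3.03×10^-5; √(3.17ν²L/(gD³h_f)) = 2.59×10^-4
Q = -0.965·7.296×10^-4·ln(2.893×10^-4) = 0.005737 m³/s
Check: V = 1.68 m/s, Re = 6.88×10^4, f = 0.01988, h_f = 79.6 m ≈ 79.9 m ✓

Q ≈ 5.74 L/s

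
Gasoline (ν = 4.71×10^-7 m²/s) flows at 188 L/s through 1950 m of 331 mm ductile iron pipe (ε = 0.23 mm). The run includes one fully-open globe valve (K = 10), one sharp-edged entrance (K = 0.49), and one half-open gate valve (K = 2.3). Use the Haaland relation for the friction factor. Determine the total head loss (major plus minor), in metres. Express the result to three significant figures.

V = 4Q/(πD²) = 2.185 m/s; V²/2g = 0.2433 m
Re = 1.54×10^6, ε/D = 6.95×10^-4 → f = 0.01827 (Haaland)
Major: h_f = f(L/D)·V²/2g = 0.01827·5891·0.2433 = 26.18 m
Minor: ΣK = 12.8; h_m = ΣK·V²/2g = 3.112 m
Total H_L = 26.18 + 3.112 = 29.30 m

H_L ≈ 29.3 m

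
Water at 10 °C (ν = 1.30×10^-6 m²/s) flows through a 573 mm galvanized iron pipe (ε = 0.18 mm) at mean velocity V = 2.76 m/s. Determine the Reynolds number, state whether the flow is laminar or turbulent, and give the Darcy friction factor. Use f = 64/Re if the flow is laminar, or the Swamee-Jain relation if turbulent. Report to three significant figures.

Re = VD/ν = 2.760·0.573/1.30×10^-6 = 1.22×10^6
Re > 4000 → turbulent; ε/D = 3.14×10^-4
Swamee-Jain: f = 0.01576

Re ≈ 1.22×10^6; turbulent; f ≈ 0.0158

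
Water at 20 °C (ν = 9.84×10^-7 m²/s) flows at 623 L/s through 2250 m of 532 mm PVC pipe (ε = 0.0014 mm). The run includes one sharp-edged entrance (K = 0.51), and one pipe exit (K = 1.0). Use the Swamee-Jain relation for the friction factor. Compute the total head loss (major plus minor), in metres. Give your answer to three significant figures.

V = 4Q/(πD²) = 2.803 m/s; V²/2g = 0.4004 m
Re = 1.52×10^6, ε/D = 2.63×10^-6 → f = 0.01092 (Swamee-Jain)
Major: h_f = f(L/D)·V²/2g = 0.01092·4229·0.4004 = 18.49 m
Minor: ΣK = 1.51; h_m = ΣK·V²/2g = 0.6045 m
Total H_L = 18.49 + 0.6045 = 19.10 m

H_L ≈ 19.1 m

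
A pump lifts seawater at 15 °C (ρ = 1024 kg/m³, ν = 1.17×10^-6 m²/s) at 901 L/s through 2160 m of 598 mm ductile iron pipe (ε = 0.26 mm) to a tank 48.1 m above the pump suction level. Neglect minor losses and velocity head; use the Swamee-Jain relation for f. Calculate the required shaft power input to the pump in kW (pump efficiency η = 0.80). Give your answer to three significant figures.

P_shaft ≈ 900 kW

V = 4Q/(πD²) = 3.208 m/s; Re = 1.64×10^6; ε/D = 4.35×10^-4; f = 0.01662
h_f = f(L/D)V²/2g = 31.48 m
Total head H = z + h_f = 48.1 + 31.48 = 79.58 m
P_hyd = ρgQH = 1024·9.81·0.901·79.58 = 720.3 kW
P_shaft = P_hyd/η = 720.3/0.80 = 900.3 kW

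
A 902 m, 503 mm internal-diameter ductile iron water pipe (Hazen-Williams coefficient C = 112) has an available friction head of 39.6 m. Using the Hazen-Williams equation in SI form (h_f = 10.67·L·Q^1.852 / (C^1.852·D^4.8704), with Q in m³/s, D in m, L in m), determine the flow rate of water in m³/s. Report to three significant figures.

Q ≈ 0.947 m³/s

Rearranging: Q = [h_f·C^1.852·D^4.8704 / (10.67·L)]^(1/1.852)
Q = [39.6·112^1.852·0.503^4.8704 / (10.67·902)]^0.540 = 0.9468 m³/s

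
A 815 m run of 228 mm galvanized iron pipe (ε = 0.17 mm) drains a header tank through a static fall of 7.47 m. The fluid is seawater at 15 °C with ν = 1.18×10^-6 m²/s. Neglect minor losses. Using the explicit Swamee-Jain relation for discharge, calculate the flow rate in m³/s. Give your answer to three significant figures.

Q ≈ 0.0591 m³/s

Swamee-Jain (Type II): Q = -0.965·√(gD⁵h_f/L)·ln[ε/(3.7D) + √(3.17ν²L/(gD³h_f))]
√(gD⁵h_f/L) = √(9.81·0.228⁵·7.47/815) = 0.007443
ε/(3.7D) = 2.02×10^-4; √(3.17ν²L/(gD³h_f)) = 6.44×10^-5
Q = -0.965·0.007443·ln(2.659×10^-4) = 0.05913 m³/s
Check: V = 1.45 m/s, Re = 2.80×10^5, f = 0.01969, h_f = 7.52 m ≈ 7.47 m ✓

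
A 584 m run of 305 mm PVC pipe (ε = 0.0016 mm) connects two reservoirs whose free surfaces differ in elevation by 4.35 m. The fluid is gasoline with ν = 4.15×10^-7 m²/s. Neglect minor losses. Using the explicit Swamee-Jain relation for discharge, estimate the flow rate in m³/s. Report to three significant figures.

Swamee-Jain (Type II): Q = -0.965·√(gD⁵h_f/L)·ln[ε/(3.7D) + √(3.17ν²L/(gD³h_f))]
√(gD⁵h_f/L) = √(9.81·0.305⁵·4.35/584) = 0.01389
ε/(3.7D) = 1.42×10^-6; √(3.17ν²L/(gD³h_f)) = 1.62×10^-5
Q = -0.965·0.01389·ln(1.765×10^-5) = 0.1467 m³/s
Check: V = 2.01 m/s, Re = 1.48×10^6, f = 0.01105, h_f = 4.35 m ≈ 4.35 m ✓

Q ≈ 0.147 m³/s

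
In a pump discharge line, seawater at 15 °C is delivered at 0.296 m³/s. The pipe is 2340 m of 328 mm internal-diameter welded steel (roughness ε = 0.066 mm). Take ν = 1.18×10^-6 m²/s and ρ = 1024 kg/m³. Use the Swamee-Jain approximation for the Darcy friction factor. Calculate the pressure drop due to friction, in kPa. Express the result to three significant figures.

Δp ≈ 664 kPa

V = 4Q/(πD²) = 4·0.296/(π·0.328²) = 3.503 m/s
Re = VD/ν = 3.503·0.328/1.18×10^-6 = 9.74×10^5 → turbulent
ε/D = 0.066/328 = 2.01×10^-4
Swamee-Jain: f = 0.01481
h_f = f(L/D)V²/(2g) = 0.01481·(2340/0.328)·3.503²/(2·9.81) = 66.07 m
Δp = ρg·h_f = 1024·9.81·66.07 = 663.7 kPa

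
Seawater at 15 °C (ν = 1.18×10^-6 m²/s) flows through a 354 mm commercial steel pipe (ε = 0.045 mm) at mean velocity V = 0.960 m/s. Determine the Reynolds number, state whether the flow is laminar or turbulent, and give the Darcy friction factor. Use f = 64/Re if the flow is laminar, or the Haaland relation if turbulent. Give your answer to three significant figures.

Re ≈ 2.88×10^5; turbulent; f ≈ 0.0155

Re = VD/ν = 0.9600·0.354/1.18×10^-6 = 2.88×10^5
Re > 4000 → turbulent; ε/D = 1.27×10^-4
Haaland: f = 0.01555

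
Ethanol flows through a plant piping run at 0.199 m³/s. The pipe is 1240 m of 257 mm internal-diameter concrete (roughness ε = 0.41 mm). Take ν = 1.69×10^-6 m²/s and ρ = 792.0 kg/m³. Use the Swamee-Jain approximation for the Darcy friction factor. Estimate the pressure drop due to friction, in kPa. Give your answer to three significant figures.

V = 4Q/(πD²) = 4·0.199/(π·0.257²) = 3.836 m/s
Re = VD/ν = 3.836·0.257/1.69×10^-6 = 5.83×10^5 → turbulent
ε/D = 0.41/257 = 0.00160
Swamee-Jain: f = 0.02255
h_f = f(L/D)V²/(2g) = 0.02255·(1240/0.257)·3.836²/(2·9.81) = 81.61 m
Δp = ρg·h_f = 792.0·9.81·81.61 = 634.1 kPa

Δp ≈ 634 kPa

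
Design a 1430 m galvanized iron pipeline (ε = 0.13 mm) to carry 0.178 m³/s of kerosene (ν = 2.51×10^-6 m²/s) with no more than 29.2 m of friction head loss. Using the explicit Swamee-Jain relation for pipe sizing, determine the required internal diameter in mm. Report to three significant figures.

Swamee-Jain (Type III): D = 0.66·[ε^1.25·(LQ²/(gh_f))^4.75 + ν·Q^9.4·(L/(gh_f))^5.2]^0.04
LQ²/(gh_f) = 0.1582; L/(gh_f) = 4.992
Term 1 = ε^1.25·(…)^4.75 = 2.18×10^-9; Term 2 = ν·Q^9.4·(…)^5.2 = 9.65×10^-10
D = 0.66·(2.18×10^-9 + 9.65×10^-10)^0.04 = 0.3016 m = 302 mm
Check: V = 2.49 m/s, Re = 2.99×10^5, f = 0.01792, h_f = 26.9 m ≈ 29.2 m ✓

D ≈ 302 mm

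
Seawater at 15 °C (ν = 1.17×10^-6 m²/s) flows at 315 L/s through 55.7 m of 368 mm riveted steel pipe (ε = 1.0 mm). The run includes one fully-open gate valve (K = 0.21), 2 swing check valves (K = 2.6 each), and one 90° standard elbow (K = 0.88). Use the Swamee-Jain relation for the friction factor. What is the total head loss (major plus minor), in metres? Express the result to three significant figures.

V = 4Q/(πD²) = 2.962 m/s; V²/2g = 0.4470 m
Re = 9.32×10^5, ε/D = 0.00272 → f = 0.02568 (Swamee-Jain)
Major: h_f = f(L/D)·V²/2g = 0.02568·151.4·0.4470 = 1.738 m
Minor: ΣK = 6.29; h_m = ΣK·V²/2g = 2.812 m
Total H_L = 1.738 + 2.812 = 4.550 m

H_L ≈ 4.55 m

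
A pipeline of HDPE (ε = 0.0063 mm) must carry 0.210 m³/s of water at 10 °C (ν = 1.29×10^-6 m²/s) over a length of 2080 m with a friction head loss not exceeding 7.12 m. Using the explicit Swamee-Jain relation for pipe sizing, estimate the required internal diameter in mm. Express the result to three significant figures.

D ≈ 433 mm

Swamee-Jain (Type III): D = 0.66·[ε^1.25·(LQ²/(gh_f))^4.75 + ν·Q^9.4·(L/(gh_f))^5.2]^0.04
LQ²/(gh_f) = 1.313; L/(gh_f) = 29.78
Term 1 = ε^1.25·(…)^4.75 = 1.15×10^-6; Term 2 = ν·Q^9.4·(…)^5.2 = 2.53×10^-5
D = 0.66·(1.15×10^-6 + 2.53×10^-5)^0.04 = 0.4330 m = 433 mm
Check: V = 1.43 m/s, Re = 4.79×10^5, f = 0.01342, h_f = 6.68 m ≈ 7.12 m ✓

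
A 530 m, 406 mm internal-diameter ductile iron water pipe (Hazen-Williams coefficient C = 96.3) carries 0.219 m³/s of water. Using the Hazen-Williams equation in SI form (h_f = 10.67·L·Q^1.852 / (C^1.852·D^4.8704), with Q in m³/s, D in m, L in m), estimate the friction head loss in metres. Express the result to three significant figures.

h_f ≈ 5.81 m

h_f = 10.67·530·0.219^1.852 / (96.3^1.852·0.406^4.8704) = 5.806 m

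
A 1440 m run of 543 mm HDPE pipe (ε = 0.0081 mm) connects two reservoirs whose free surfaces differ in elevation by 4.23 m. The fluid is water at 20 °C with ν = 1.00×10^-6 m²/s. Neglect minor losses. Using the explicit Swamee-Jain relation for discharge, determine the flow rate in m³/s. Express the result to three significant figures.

Q ≈ 0.370 m³/s

Swamee-Jain (Type II): Q = -0.965·√(gD⁵h_f/L)·ln[ε/(3.7D) + √(3.17ν²L/(gD³h_f))]
√(gD⁵h_f/L) = √(9.81·0.543⁵·4.23/1440) = 0.03688
ε/(3.7D) = 4.03×10^-6; √(3.17ν²L/(gD³h_f)) = 2.62×10^-5
Q = -0.965·0.03688·ln(3.024×10^-5) = 0.3704 m³/s
Check: V = 1.60 m/s, Re = 8.68×10^5, f = 0.01222, h_f = 4.22 m ≈ 4.23 m ✓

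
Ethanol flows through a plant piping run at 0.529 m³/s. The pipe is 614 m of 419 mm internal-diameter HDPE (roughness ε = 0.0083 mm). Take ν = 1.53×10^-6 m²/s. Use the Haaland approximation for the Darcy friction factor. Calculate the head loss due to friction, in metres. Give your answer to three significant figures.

h_f ≈ 13.1 m

V = 4Q/(πD²) = 4·0.529/(π·0.419²) = 3.837 m/s
Re = VD/ν = 3.837·0.419/1.53×10^-6 = 1.05×10^6 → turbulent
ε/D = 0.0083/419 = 1.98×10^-5
Haaland: f = 0.01187
h_f = f(L/D)V²/(2g) = 0.01187·(614/0.419)·3.837²/(2·9.81) = 13.05 m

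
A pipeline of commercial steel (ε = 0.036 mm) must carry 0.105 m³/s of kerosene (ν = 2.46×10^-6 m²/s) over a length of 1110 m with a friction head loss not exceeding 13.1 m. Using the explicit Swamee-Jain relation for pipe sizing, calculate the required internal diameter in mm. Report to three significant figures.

Swamee-Jain (Type III): D = 0.66·[ε^1.25·(LQ²/(gh_f))^4.75 + ν·Q^9.4·(L/(gh_f))^5.2]^0.04
LQ²/(gh_f) = 0.09523; L/(gh_f) = 8.637
Term 1 = ε^1.25·(…)^4.75 = 3.93×10^-11; Term 2 = ν·Q^9.4·(…)^5.2 = 1.15×10^-10
D = 0.66·(3.93×10^-11 + 1.15×10^-10)^0.04 = 0.2673 m = 267 mm
Check: V = 1.87 m/s, Re = 2.03×10^5, f = 0.01662, h_f = 12.3 m ≈ 13.1 m ✓

D ≈ 267 mm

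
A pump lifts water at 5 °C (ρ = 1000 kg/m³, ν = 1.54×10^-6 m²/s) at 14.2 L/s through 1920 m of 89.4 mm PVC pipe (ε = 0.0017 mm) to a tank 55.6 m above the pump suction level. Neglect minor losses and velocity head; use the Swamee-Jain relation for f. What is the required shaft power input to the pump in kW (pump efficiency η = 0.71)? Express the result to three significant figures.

V = 4Q/(πD²) = 2.262 m/s; Re = 1.31×10^5; ε/D = 1.90×10^-5; f = 0.01702
h_f = f(L/D)V²/2g = 95.36 m
Total head H = z + h_f = 55.6 + 95.36 = 151.0 m
P_hyd = ρgQH = 1000·9.81·0.0142·151.0 = 21.03 kW
P_shaft = P_hyd/η = 21.03/0.71 = 29.62 kW

P_shaft ≈ 29.6 kW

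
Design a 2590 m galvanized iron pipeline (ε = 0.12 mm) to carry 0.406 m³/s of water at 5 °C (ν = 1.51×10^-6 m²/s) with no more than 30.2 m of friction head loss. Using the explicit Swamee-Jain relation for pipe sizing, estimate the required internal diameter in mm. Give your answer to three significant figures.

Swamee-Jain (Type III): D = 0.66·[ε^1.25·(LQ²/(gh_f))^4.75 + ν·Q^9.4·(L/(gh_f))^5.2]^0.04
LQ²/(gh_f) = 1.441; L/(gh_f) = 8.742
Term 1 = ε^1.25·(…)^4.75 = 7.12×10^-5; Term 2 = ν·Q^9.4·(…)^5.2 = 2.49×10^-5
D = 0.66·(7.12×10^-5 + 2.49×10^-5)^0.04 = 0.4559 m = 456 mm
Check: V = 2.49 m/s, Re = 7.51×10^5, f = 0.01565, h_f = 28.0 m ≈ 30.2 m ✓

D ≈ 456 mm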